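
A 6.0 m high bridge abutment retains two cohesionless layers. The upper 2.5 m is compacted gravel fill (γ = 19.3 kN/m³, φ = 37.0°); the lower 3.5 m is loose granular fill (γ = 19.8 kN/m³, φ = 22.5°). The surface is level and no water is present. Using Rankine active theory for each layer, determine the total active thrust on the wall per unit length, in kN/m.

145 kN/m

K_a1 = tan²(45°−37.0°/2) = 0.2486; K_a2 = tan²(45°−22.5°/2) = 0.4465.
Layer 1: σ at base = K_a1 γ₁ h₁ = 11.99 kPa; P₁ = ½×11.99×2.5 = 14.99.
Layer 2: σ_v at top = γ₁h₁ = 48.25; σ_h top = K_a2×48.25 = 21.54; σ_h base = K_a2×(48.25+19.8×3.5) = 52.48.
P₂ = ½(21.54+52.48)×3.5 = 129.5. Total P_a = 14.99+129.5 = 144.5 kN/m.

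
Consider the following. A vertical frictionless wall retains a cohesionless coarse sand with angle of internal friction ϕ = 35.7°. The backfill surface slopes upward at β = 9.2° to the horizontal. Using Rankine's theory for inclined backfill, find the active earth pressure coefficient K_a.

K_a = cos β · (cos β − √(cos²β − cos²φ)) / (cos β + √(cos²β − cos²φ)).
cos β = 0.9871, cos φ = 0.8121, √(cos²β − cos²φ) = 0.5612.
K_a = 0.9871 × (0.9871 − 0.5612)/(0.9871 + 0.5612) = 0.2715.

0.272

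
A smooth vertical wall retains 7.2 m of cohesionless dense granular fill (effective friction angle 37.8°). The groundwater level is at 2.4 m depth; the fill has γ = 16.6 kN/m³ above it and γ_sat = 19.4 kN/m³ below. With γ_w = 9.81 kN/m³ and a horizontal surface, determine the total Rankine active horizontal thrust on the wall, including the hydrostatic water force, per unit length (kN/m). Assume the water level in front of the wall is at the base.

K_a = tan²(45° − φ/2) = 0.2400.
γ' = 19.4 − 9.81 = 9.590 kN/m³. Depth below WT = 4.8 m.
σ'_h at WT = K_a γ d_w = 9.561 kPa; at base = 9.561 + K_a γ' × 4.8 = 20.61 kPa.
P₁ (0–2.4 m) = ½×9.561×2.4 = 11.47. P₂ (2.4–7.2 m) = ½(9.561+20.61)×4.8 = 72.41.
P_w = ½ γ_w h₂² = 0.5×9.81×4.8² = 113.0. Total = 11.47+72.41+113.0 = 196.9 kN/m.

197 kN/m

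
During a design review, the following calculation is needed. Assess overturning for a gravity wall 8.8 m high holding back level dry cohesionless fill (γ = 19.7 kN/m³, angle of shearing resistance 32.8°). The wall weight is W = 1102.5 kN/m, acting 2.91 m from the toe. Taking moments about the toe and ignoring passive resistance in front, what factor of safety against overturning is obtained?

4.82

K_a = tan²(45° − 32.8°/2) = 0.2973.
P_a = ½K_aγH² = 0.5×0.2973×19.7×8.8² = 226.7 kN/m, acting at H/3 = 2.933 m above the base.
Overturning moment M_o = P_a × H/3 = 226.7 × 2.933 = 665.1.
Resisting moment M_r = W × 2.91 = 1102.5 × 2.91 = 3208.
FS_overturning = M_r/M_o = 3208/665.1 = 4.824.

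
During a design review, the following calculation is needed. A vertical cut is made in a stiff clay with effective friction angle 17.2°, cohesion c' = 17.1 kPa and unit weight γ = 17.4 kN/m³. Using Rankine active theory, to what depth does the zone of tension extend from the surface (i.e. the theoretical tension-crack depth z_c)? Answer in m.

K_a = tan²(45° − 17.2°/2) = 0.5436; √K_a = 0.7373.
The active pressure is zero where K_a γ z = 2c√K_a, so z_c = 2c/(γ√K_a) = 2×17.1/(17.4×0.7373) = 2.666 m.

2.67 m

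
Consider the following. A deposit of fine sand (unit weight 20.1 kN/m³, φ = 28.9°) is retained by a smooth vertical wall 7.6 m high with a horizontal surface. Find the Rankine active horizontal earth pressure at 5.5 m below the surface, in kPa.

K_a = (1 − sin φ)/(1 + sin φ) = 0.3484.
σ_h = K_a γ z = 0.3484 × 20.1 × 5.5 = 38.51 kPa.

38.5 kPa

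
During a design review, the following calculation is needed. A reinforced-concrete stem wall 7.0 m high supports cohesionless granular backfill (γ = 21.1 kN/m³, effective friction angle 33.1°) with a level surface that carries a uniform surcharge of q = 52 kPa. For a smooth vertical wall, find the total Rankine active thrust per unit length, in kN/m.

K_a = tan²(45° − φ/2) = 0.2936.
Soil triangle: ½ K_a γ H² = 0.5×0.2936×21.1×7.0² = 151.8 kN/m.
Surcharge rectangle: K_a q H = 0.2936×52×7.0 = 106.9 kN/m.
Total = 151.8 + 106.9 = 258.6 kN/m.

259 kN/m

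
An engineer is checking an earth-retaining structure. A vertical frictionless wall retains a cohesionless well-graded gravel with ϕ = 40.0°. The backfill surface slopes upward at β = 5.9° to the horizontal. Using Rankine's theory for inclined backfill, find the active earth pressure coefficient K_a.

0.220

K_a = cos β · (cos β − √(cos²β − cos²φ)) / (cos β + √(cos²β − cos²φ)).
cos β = 0.9947, cos φ = 0.7660, √(cos²β − cos²φ) = 0.6345.
K_a = 0.9947 × (0.9947 − 0.6345)/(0.9947 + 0.6345) = 0.2199.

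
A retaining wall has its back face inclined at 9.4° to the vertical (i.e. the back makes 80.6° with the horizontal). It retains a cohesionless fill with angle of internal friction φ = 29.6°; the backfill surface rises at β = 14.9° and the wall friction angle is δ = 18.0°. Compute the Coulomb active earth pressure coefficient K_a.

0.478

K_a = sin²(α+φ) / [sin²α · sin(α−δ) · (1 + √{sin(φ+δ)sin(φ−β) / (sin(α−δ)sin(α+β))})²].
With α = 80.6°, φ = 29.6°, δ = 18.0°, β = 14.9°: K_a = 0.4778.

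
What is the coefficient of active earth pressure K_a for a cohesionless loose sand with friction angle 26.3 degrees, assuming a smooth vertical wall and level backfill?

K_a = (1 − sin φ)/(1 + sin φ) = (1 − sin 26.3°)/(1 + sin 26.3°) = 0.3859.

0.386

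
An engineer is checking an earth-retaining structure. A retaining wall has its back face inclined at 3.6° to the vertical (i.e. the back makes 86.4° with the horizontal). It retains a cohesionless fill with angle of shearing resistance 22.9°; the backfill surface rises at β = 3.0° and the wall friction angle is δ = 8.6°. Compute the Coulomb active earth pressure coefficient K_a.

K_a = sin²(α+φ) / [sin²α · sin(α−δ) · (1 + √{sin(φ+δ)sin(φ−β) / (sin(α−δ)sin(α+β))})²].
With α = 86.4°, φ = 22.9°, δ = 8.6°, β = 3.0°: K_a = 0.4496.

0.450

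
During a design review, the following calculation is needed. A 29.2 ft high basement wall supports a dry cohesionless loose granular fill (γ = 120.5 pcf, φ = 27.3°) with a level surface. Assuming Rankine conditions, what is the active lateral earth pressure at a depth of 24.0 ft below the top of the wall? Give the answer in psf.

K_a = (1 − sin φ)/(1 + sin φ) = 0.3711.
σ_h = K_a γ z = 0.3711 × 120.5 × 24.0 = 1073 psf.

1070 psf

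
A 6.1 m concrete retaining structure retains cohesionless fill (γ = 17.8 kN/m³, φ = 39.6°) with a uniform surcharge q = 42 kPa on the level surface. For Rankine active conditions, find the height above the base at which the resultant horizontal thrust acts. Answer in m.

2.48 m

K_a = 0.2214.
Triangular part P₁ = ½K_aγH² = 73.33 at H/3 = 2.033 m; rectangular part P₂ = K_a q H = 56.73 at H/2 = 3.050 m.
ȳ = (P₁·2.033 + P₂·3.050)/(P₁+P₂) = 2.477 m.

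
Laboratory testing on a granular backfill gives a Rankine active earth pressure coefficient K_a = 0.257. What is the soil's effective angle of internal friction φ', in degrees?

36.2°

K_a = tan²(45° − φ/2) ⇒ 45° − φ/2 = arctan(√0.257) = 26.88°.
φ = 2(45° − 26.88°) = 36.23°.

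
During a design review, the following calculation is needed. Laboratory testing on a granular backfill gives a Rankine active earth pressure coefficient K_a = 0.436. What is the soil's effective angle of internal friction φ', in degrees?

23.1°

K_a = tan²(45° − φ/2) ⇒ 45° − φ/2 = arctan(√0.436) = 33.44°.
φ = 2(45° − 33.44°) = 23.13°.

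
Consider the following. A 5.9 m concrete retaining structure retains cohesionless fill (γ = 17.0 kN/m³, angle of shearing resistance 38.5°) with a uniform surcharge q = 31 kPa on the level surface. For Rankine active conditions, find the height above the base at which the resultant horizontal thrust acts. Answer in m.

K_a = 0.2327.
Triangular part P₁ = ½K_aγH² = 68.84 at H/3 = 1.967 m; rectangular part P₂ = K_a q H = 42.55 at H/2 = 2.950 m.
ȳ = (P₁·1.967 + P₂·2.950)/(P₁+P₂) = 2.342 m.

2.34 m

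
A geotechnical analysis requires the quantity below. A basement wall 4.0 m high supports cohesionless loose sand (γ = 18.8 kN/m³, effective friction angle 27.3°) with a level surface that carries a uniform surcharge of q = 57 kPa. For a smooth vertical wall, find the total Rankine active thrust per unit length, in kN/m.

K_a = tan²(45° − φ/2) = 0.3711.
Soil triangle: ½ K_a γ H² = 0.5×0.3711×18.8×4.0² = 55.82 kN/m.
Surcharge rectangle: K_a q H = 0.3711×57×4.0 = 84.62 kN/m.
Total = 55.82 + 84.62 = 140.4 kN/m.

140 kN/m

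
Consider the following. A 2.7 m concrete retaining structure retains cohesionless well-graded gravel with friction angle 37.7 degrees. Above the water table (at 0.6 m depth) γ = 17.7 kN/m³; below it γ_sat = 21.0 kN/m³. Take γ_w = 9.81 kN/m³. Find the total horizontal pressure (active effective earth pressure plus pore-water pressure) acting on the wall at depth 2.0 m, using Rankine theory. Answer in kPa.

20.1 kPa

K_a = (1 − sin φ)/(1 + sin φ) = 0.2411.
γ' = 21.0 − 9.81 = 11.19 kN/m³.
Effective vertical stress at 2.0 m: σ'_v = 17.7×0.6 + 11.19×1.40 = 26.29 kPa.
σ'_h = K_a σ'_v = 0.2411 × 26.29 = 6.336 kPa; u = γ_w × 1.40 = 13.73 kPa.
Total σ_h = 6.336 + 13.73 = 20.07 kPa.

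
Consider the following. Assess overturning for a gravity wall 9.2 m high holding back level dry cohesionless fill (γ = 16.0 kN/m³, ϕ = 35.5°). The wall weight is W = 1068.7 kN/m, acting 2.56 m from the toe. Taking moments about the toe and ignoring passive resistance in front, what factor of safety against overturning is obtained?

K_a = tan²(45° − 35.5°/2) = 0.2653.
P_a = ½K_aγH² = 0.5×0.2653×16.0×9.2² = 179.6 kN/m, acting at H/3 = 3.067 m above the base.
Overturning moment M_o = P_a × H/3 = 179.6 × 3.067 = 550.8.
Resisting moment M_r = W × 2.56 = 1068.7 × 2.56 = 2736.
FS_overturning = M_r/M_o = 2736/550.8 = 4.967.

4.97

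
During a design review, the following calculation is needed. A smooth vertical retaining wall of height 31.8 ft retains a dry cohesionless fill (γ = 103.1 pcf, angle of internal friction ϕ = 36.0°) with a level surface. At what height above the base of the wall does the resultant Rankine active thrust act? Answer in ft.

10.6 ft

K_a = 0.2596.
The pressure distribution is triangular, so the resultant acts at H/3 above the base = 31.8/3 = 10.60 ft.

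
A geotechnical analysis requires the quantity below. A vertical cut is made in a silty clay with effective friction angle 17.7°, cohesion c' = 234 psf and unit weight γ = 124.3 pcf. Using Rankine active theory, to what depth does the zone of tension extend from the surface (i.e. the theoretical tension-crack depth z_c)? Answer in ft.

K_a = tan²(45° − 17.7°/2) = 0.5337; √K_a = 0.7306.
The active pressure is zero where K_a γ z = 2c√K_a, so z_c = 2c/(γ√K_a) = 2×234/(124.3×0.7306) = 5.154 ft.

5.15 ft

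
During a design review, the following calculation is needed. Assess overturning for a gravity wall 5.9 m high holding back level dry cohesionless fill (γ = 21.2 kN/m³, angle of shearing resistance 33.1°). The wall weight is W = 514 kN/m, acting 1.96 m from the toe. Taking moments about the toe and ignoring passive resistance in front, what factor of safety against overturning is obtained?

K_a = tan²(45° − 33.1°/2) = 0.2936.
P_a = ½K_aγH² = 0.5×0.2936×21.2×5.9² = 108.3 kN/m, acting at H/3 = 1.967 m above the base.
Overturning moment M_o = P_a × H/3 = 108.3 × 1.967 = 213.0.
Resisting moment M_r = W × 1.96 = 514 × 1.96 = 1007.
FS_overturning = M_r/M_o = 1007/213.0 = 4.729.

4.73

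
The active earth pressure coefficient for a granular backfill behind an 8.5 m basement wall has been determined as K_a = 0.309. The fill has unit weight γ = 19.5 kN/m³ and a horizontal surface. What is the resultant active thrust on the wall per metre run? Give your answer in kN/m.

218 kN/m

P = ½ K_a γ H² = 0.5 × 0.309 × 19.5 × 8.5² = 217.7 kN/m.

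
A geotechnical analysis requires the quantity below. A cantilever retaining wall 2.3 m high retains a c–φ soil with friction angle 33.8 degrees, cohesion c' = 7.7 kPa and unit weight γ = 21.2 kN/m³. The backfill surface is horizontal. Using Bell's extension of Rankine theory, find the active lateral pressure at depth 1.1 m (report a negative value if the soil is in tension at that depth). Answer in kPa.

K_a = (1 − sin φ)/(1 + sin φ) = 0.2851.
σ_a = K_a γ z − 2c√K_a = 0.2851×21.2×1.1 − 2×7.7×0.5340 = -1.574 kPa.

-1.57 kPa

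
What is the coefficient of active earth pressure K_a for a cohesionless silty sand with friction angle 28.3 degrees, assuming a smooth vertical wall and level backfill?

0.357

K_a = tan²(45° − φ/2) = tan²(30.85°) = 0.3568.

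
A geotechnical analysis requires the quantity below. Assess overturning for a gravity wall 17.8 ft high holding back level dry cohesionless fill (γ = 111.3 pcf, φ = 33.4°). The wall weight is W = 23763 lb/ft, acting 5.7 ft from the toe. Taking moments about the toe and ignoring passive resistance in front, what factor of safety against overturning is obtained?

4.47

K_a = tan²(45° − 33.4°/2) = 0.2899.
P_a = ½K_aγH² = 0.5×0.2899×111.3×17.8² = 5112 lb/ft, acting at H/3 = 5.933 ft above the base.
Overturning moment M_o = P_a × H/3 = 5112 × 5.933 = 30330.
Resisting moment M_r = W × 5.7 = 23763 × 5.7 = 135400.
FS_overturning = M_r/M_o = 135400/30330 = 4.466.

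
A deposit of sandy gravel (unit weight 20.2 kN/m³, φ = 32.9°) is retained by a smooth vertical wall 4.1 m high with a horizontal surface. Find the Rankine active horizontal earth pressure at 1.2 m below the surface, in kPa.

K_a = (1 − sin φ)/(1 + sin φ) = 0.2960.
σ_h = K_a γ z = 0.2960 × 20.2 × 1.2 = 7.176 kPa.

7.18 kPa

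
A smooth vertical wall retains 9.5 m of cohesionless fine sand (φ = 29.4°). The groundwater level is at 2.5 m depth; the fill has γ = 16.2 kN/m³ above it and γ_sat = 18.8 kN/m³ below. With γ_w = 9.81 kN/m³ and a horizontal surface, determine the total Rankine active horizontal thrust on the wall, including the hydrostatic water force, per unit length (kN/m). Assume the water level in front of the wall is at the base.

K_a = tan²(45° − φ/2) = 0.3415.
γ' = 18.8 − 9.81 = 8.990 kN/m³. Depth below WT = 7.0 m.
σ'_h at WT = K_a γ d_w = 13.83 kPa; at base = 13.83 + K_a γ' × 7.0 = 35.32 kPa.
P₁ (0–2.5 m) = ½×13.83×2.5 = 17.29. P₂ (2.5–9.5 m) = ½(13.83+35.32)×7.0 = 172.0.
P_w = ½ γ_w h₂² = 0.5×9.81×7.0² = 240.3. Total = 17.29+172.0+240.3 = 429.6 kN/m.

430 kN/m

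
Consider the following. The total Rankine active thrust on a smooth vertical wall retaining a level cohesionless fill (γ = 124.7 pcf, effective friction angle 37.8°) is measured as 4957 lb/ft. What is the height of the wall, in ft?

18.2 ft

K_a = 0.2400. P_a = ½ K_a γ H² ⇒ H = √(2P_a/(K_a γ)).
H = √(2×4957/(0.2400×124.7)) = 18.20 ft.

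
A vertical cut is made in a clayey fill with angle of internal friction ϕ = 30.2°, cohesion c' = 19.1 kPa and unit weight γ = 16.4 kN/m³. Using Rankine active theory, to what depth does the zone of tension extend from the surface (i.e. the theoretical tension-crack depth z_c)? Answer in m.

K_a = tan²(45° − 30.2°/2) = 0.3307; √K_a = 0.5750.
The active pressure is zero where K_a γ z = 2c√K_a, so z_c = 2c/(γ√K_a) = 2×19.1/(16.4×0.5750) = 4.051 m.

4.05 m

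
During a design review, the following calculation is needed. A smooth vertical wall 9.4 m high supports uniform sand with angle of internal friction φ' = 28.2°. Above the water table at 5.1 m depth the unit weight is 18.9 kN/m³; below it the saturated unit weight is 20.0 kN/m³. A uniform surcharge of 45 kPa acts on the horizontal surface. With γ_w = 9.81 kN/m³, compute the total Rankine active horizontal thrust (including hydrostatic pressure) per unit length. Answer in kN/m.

512 kN/m

K_a = tan²(45° − φ/2) = 0.3582.
γ' = 20.0 − 9.81 = 10.19 kN/m³. h₂ = H − d_w = 4.3 m.
σ'_h: at surface K_a·q = 16.12; at WT K_a(q+γd_w) = 50.64; at base K_a(q+γd_w+γ'h₂) = 66.34 kPa.
P₁ = ½(16.12+50.64)×5.1 = 170.2; P₂ = ½(50.64+66.34)×4.3 = 251.5; P_w = ½γ_w h₂² = 90.69.
Total = 170.2+251.5+90.69 = 512.5 kN/m.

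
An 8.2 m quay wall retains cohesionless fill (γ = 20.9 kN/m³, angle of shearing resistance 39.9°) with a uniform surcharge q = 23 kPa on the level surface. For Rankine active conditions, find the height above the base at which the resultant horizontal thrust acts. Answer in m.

K_a = 0.2184.
Triangular part P₁ = ½K_aγH² = 153.5 at H/3 = 2.733 m; rectangular part P₂ = K_a q H = 41.20 at H/2 = 4.100 m.
ȳ = (P₁·2.733 + P₂·4.100)/(P₁+P₂) = 3.023 m.

3.02 m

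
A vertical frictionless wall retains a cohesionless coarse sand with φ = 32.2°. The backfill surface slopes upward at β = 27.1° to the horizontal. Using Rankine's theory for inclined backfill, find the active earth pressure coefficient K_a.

0.468

K_a = cos β · (cos β − √(cos²β − cos²φ)) / (cos β + √(cos²β − cos²φ)).
cos β = 0.8902, cos φ = 0.8462, √(cos²β − cos²φ) = 0.2765.
K_a = 0.8902 × (0.8902 − 0.2765)/(0.8902 + 0.2765) = 0.4683.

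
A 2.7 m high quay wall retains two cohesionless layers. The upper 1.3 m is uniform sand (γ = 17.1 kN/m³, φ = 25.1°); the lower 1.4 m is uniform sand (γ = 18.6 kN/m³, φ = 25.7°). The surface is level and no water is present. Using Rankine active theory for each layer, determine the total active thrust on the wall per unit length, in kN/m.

25.3 kN/m

K_a1 = tan²(45°−25.1°/2) = 0.4043; K_a2 = tan²(45°−25.7°/2) = 0.3950.
Layer 1: σ at base = K_a1 γ₁ h₁ = 8.988 kPa; P₁ = ½×8.988×1.3 = 5.842.
Layer 2: σ_v at top = γ₁h₁ = 22.23; σ_h top = K_a2×22.23 = 8.782; σ_h base = K_a2×(22.23+18.6×1.4) = 19.07.
P₂ = ½(8.782+19.07)×1.4 = 19.49. Total P_a = 5.842+19.49 = 25.34 kN/m.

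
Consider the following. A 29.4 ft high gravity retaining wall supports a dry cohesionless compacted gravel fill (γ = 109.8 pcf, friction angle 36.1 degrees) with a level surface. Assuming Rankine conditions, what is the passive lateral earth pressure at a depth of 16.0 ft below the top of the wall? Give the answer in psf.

6800 psf

K_p = (1 + sin φ)/(1 − sin φ) = 3.869.
σ_h = K_p γ z = 3.869 × 109.8 × 16.0 = 6796 psf.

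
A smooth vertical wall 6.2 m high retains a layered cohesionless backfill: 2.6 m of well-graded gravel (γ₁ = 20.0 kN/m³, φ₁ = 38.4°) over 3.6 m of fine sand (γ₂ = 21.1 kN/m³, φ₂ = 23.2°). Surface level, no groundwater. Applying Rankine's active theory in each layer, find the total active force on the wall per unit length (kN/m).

K_a1 = tan²(45°−38.4°/2) = 0.2337; K_a2 = tan²(45°−23.2°/2) = 0.4348.
Layer 1: σ at base = K_a1 γ₁ h₁ = 12.15 kPa; P₁ = ½×12.15×2.6 = 15.80.
Layer 2: σ_v at top = γ₁h₁ = 52.00; σ_h top = K_a2×52.00 = 22.61; σ_h base = K_a2×(52.00+21.1×3.6) = 55.63.
P₂ = ½(22.61+55.63)×3.6 = 140.8. Total P_a = 15.80+140.8 = 156.6 kN/m.

157 kN/m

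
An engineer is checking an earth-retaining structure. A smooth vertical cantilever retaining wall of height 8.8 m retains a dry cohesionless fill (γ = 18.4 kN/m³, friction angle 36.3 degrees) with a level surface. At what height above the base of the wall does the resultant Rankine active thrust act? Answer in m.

K_a = 0.2563.
The pressure distribution is triangular, so the resultant acts at H/3 above the base = 8.8/3 = 2.933 m.

2.93 m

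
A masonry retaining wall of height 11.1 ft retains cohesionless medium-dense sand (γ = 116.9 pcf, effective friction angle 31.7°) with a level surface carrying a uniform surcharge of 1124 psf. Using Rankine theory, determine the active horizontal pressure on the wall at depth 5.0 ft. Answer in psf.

K_a = (1 − sin φ)/(1 + sin φ) = 0.3111.
σ_v = γz + q = 116.9 × 5.0 + 1124 = 1708 psf.
σ_h = K_a σ_v = 0.3111 × 1708 = 531.5 psf.

531 psf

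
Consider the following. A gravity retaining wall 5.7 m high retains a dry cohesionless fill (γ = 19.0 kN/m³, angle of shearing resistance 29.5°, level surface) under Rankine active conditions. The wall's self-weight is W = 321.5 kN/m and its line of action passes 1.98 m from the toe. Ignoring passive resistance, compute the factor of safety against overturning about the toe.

K_a = tan²(45° − 29.5°/2) = 0.3401.
P_a = ½K_aγH² = 0.5×0.3401×19.0×5.7² = 105.0 kN/m, acting at H/3 = 1.900 m above the base.
Overturning moment M_o = P_a × H/3 = 105.0 × 1.900 = 199.5.
Resisting moment M_r = W × 1.98 = 321.5 × 1.98 = 636.6.
FS_overturning = M_r/M_o = 636.6/199.5 = 3.192.

3.19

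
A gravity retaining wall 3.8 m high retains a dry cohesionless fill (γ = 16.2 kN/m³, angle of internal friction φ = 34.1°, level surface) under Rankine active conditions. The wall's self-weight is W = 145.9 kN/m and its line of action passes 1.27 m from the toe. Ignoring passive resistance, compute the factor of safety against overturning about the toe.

K_a = tan²(45° − 34.1°/2) = 0.2815.
P_a = ½K_aγH² = 0.5×0.2815×16.2×3.8² = 32.93 kN/m, acting at H/3 = 1.267 m above the base.
Overturning moment M_o = P_a × H/3 = 32.93 × 1.267 = 41.71.
Resisting moment M_r = W × 1.27 = 145.9 × 1.27 = 185.3.
FS_overturning = M_r/M_o = 185.3/41.71 = 4.442.

4.44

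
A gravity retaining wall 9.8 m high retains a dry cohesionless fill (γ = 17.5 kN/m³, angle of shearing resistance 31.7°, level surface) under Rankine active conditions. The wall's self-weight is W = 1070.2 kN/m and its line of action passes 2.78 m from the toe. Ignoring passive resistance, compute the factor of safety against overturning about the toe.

K_a = tan²(45° − 31.7°/2) = 0.3111.
P_a = ½K_aγH² = 0.5×0.3111×17.5×9.8² = 261.4 kN/m, acting at H/3 = 3.267 m above the base.
Overturning moment M_o = P_a × H/3 = 261.4 × 3.267 = 853.9.
Resisting moment M_r = W × 2.78 = 1070.2 × 2.78 = 2975.
FS_overturning = M_r/M_o = 2975/853.9 = 3.484.

3.48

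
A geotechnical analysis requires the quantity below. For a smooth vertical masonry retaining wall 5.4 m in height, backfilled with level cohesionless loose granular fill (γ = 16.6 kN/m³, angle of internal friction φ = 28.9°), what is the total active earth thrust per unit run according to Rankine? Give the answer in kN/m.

84.3 kN/m

K_a = tan²(45° − φ/2) = 0.3484.
P_a = ½ K_a γ H² = 0.5 × 0.3484 × 16.6 × 5.4² = 84.31 kN/m.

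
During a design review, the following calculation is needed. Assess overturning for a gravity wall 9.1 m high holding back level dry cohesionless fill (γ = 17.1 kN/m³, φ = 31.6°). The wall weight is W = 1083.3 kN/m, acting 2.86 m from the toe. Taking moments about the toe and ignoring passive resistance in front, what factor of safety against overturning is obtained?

4.62

K_a = tan²(45° − 31.6°/2) = 0.3123.
P_a = ½K_aγH² = 0.5×0.3123×17.1×9.1² = 221.2 kN/m, acting at H/3 = 3.033 m above the base.
Overturning moment M_o = P_a × H/3 = 221.2 × 3.033 = 670.8.
Resisting moment M_r = W × 2.86 = 1083.3 × 2.86 = 3098.
FS_overturning = M_r/M_o = 3098/670.8 = 4.619.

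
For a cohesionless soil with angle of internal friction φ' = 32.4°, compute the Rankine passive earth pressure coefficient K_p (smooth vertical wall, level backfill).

3.31

K_p = (1 + sin φ)/(1 − sin φ) = tan²(45° + 32.4°/2) = 3.309.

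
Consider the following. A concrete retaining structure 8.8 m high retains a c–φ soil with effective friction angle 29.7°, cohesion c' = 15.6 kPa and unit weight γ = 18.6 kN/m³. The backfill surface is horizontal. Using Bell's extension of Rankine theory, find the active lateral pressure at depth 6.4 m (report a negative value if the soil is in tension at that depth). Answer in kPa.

K_a = (1 − sin φ)/(1 + sin φ) = 0.3374.
σ_a = K_a γ z − 2c√K_a = 0.3374×18.6×6.4 − 2×15.6×0.5808 = 22.04 kPa.

22.0 kPa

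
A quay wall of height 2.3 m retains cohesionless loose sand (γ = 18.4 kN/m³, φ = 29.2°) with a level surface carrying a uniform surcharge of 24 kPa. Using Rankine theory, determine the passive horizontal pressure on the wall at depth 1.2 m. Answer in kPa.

134 kPa

K_p = (1 + sin φ)/(1 − sin φ) = 2.905.
σ_v = γz + q = 18.4 × 1.2 + 24 = 46.08 kPa.
σ_h = K_p σ_v = 2.905 × 46.08 = 133.9 kPa.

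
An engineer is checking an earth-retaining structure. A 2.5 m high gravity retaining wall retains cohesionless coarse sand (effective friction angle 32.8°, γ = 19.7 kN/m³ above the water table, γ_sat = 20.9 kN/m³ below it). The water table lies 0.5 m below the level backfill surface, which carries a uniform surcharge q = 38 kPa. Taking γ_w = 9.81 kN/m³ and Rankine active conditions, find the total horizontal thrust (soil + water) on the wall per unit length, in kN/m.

61.0 kN/m

K_a = tan²(45° − φ/2) = 0.2973.
γ' = 20.9 − 9.81 = 11.09 kN/m³. h₂ = H − d_w = 2.0 m.
σ'_h: at surface K_a·q = 11.30; at WT K_a(q+γd_w) = 14.22; at base K_a(q+γd_w+γ'h₂) = 20.82 kPa.
P₁ = ½(11.30+14.22)×0.5 = 6.380; P₂ = ½(14.22+20.82)×2.0 = 35.04; P_w = ½γ_w h₂² = 19.62.
Total = 6.380+35.04+19.62 = 61.04 kN/m.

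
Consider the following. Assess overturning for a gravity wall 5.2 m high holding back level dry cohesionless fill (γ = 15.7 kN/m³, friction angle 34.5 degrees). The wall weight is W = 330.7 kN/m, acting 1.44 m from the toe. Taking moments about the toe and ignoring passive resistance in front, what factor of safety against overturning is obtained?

K_a = tan²(45° − 34.5°/2) = 0.2768.
P_a = ½K_aγH² = 0.5×0.2768×15.7×5.2² = 58.76 kN/m, acting at H/3 = 1.733 m above the base.
Overturning moment M_o = P_a × H/3 = 58.76 × 1.733 = 101.8.
Resisting moment M_r = W × 1.44 = 330.7 × 1.44 = 476.2.
FS_overturning = M_r/M_o = 476.2/101.8 = 4.676.

4.68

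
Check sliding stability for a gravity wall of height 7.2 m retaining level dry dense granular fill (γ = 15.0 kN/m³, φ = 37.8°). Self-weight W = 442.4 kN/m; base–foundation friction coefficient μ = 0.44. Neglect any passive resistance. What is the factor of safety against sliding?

2.09

K_a = tan²(45° − 37.8°/2) = 0.2400.
P_a = ½K_aγH² = 0.5×0.2400×15.0×7.2² = 93.31 kN/m, acting at H/3 = 2.400 m above the base.
FS_sliding = μW / P_a = 0.44×442.4 / 93.31 = 2.086.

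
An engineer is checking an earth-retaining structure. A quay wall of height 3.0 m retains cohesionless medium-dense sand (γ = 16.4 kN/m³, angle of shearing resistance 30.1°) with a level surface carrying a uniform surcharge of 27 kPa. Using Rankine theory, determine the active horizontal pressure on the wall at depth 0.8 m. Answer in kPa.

13.3 kPa

K_a = (1 − sin φ)/(1 + sin φ) = 0.3320.
σ_v = γz + q = 16.4 × 0.8 + 27 = 40.12 kPa.
σ_h = K_a σ_v = 0.3320 × 40.12 = 13.32 kPa.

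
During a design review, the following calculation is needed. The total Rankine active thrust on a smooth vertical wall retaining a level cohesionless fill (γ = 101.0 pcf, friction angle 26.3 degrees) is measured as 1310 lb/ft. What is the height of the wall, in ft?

K_a = 0.3859. P_a = ½ K_a γ H² ⇒ H = √(2P_a/(K_a γ)).
H = √(2×1310/(0.3859×101.0)) = 8.198 ft.

8.20 ft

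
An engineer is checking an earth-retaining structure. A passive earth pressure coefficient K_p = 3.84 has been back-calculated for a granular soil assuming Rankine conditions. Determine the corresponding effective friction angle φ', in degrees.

K_p = (1+sin φ)/(1−sin φ) ⇒ sin φ = (K_p − 1)/(K_p + 1) = 0.5868.
φ = arcsin(0.5868) = 35.93°.

35.9°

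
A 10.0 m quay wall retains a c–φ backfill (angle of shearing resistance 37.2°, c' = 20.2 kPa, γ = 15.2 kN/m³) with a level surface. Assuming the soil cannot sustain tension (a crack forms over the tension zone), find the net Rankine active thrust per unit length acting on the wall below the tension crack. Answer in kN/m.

K_a = 0.2464; √K_a = 0.4964.
Tension-crack depth z_c = 2c/(γ√K_a) = 2×20.2/(15.2×0.4964) = 5.354 m.
σ_a at base = K_a γ H − 2c√K_a = 0.2464×15.2×10.0 − 2×20.2×0.4964 = 17.40 kPa.
P_a = ½ × 17.40 × (H − z_c) = 0.5×17.40×4.646 = 40.42 kN/m.

40.4 kN/m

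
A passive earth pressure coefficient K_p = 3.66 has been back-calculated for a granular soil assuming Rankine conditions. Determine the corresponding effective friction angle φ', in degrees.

K_p = (1+sin φ)/(1−sin φ) ⇒ sin φ = (K_p − 1)/(K_p + 1) = 0.5708.
φ = arcsin(0.5708) = 34.81°.

34.8°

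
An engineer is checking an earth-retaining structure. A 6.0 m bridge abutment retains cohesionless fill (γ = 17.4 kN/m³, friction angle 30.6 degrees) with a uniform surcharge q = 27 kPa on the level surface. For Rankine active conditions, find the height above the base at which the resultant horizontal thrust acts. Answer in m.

2.34 m

K_a = 0.3253.
Triangular part P₁ = ½K_aγH² = 101.9 at H/3 = 2.000 m; rectangular part P₂ = K_a q H = 52.71 at H/2 = 3.000 m.
ȳ = (P₁·2.000 + P₂·3.000)/(P₁+P₂) = 2.341 m.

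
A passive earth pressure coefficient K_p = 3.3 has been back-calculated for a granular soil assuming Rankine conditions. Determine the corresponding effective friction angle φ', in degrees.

K_p = (1+sin φ)/(1−sin φ) ⇒ sin φ = (K_p − 1)/(K_p + 1) = 0.5349.
φ = arcsin(0.5349) = 32.34°.

32.3°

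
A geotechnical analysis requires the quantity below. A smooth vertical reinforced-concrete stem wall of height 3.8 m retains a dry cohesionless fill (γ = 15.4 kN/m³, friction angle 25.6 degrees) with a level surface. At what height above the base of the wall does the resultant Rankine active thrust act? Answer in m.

1.27 m

K_a = 0.3966.
The pressure distribution is triangular, so the resultant acts at H/3 above the base = 3.8/3 = 1.267 m.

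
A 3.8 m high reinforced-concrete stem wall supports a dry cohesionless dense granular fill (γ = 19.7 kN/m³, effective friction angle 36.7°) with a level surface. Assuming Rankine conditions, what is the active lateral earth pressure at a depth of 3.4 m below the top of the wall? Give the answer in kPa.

16.9 kPa

K_a = (1 − sin φ)/(1 + sin φ) = 0.2519.
σ_h = K_a γ z = 0.2519 × 19.7 × 3.4 = 16.87 kPa.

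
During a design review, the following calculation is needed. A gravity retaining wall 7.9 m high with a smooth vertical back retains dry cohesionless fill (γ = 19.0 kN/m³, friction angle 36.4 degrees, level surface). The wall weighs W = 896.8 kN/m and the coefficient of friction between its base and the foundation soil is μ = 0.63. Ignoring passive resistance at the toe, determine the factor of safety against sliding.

3.73

K_a = tan²(45° − 36.4°/2) = 0.2552.
P_a = ½K_aγH² = 0.5×0.2552×19.0×7.9² = 151.3 kN/m, acting at H/3 = 2.633 m above the base.
FS_sliding = μW / P_a = 0.63×896.8 / 151.3 = 3.735.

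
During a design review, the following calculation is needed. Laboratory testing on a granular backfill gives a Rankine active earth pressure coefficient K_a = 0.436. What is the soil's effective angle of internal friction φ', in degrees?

23.1°

K_a = tan²(45° − φ/2) ⇒ 45° − φ/2 = arctan(√0.436) = 33.44°.
φ = 2(45° − 33.44°) = 23.13°.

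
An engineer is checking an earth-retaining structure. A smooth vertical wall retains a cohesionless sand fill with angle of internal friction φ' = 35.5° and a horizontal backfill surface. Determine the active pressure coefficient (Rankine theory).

K_a = (1 − sin φ)/(1 + sin φ) = (1 − sin 35.5°)/(1 + sin 35.5°) = 0.2653.

0.265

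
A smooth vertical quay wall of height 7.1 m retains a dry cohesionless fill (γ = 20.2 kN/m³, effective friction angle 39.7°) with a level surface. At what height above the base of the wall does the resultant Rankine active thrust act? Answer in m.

K_a = 0.2204.
The pressure distribution is triangular, so the resultant acts at H/3 above the base = 7.1/3 = 2.367 m.

2.37 m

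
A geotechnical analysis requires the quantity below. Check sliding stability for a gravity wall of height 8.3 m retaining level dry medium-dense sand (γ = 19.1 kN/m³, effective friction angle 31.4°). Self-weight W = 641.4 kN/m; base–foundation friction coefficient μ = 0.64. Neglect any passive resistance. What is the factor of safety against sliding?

1.98

K_a = tan²(45° − 31.4°/2) = 0.3149.
P_a = ½K_aγH² = 0.5×0.3149×19.1×8.3² = 207.2 kN/m, acting at H/3 = 2.767 m above the base.
FS_sliding = μW / P_a = 0.64×641.4 / 207.2 = 1.981.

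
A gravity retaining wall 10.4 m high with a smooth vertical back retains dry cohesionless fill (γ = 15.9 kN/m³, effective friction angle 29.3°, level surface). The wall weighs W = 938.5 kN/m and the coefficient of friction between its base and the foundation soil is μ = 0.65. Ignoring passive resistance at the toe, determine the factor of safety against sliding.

K_a = tan²(45° − 29.3°/2) = 0.3428.
P_a = ½K_aγH² = 0.5×0.3428×15.9×10.4² = 294.8 kN/m, acting at H/3 = 3.467 m above the base.
FS_sliding = μW / P_a = 0.65×938.5 / 294.8 = 2.069.

2.07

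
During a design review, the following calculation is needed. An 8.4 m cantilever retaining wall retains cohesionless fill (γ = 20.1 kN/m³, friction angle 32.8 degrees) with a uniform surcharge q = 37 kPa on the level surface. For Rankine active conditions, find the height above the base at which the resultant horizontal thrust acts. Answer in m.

K_a = 0.2973.
Triangular part P₁ = ½K_aγH² = 210.8 at H/3 = 2.800 m; rectangular part P₂ = K_a q H = 92.39 at H/2 = 4.200 m.
ȳ = (P₁·2.800 + P₂·4.200)/(P₁+P₂) = 3.227 m.

3.23 m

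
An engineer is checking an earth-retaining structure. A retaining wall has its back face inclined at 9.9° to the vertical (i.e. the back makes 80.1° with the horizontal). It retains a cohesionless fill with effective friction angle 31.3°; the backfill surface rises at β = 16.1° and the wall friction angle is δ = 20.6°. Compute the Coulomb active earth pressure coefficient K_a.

K_a = sin²(α+φ) / [sin²α · sin(α−δ) · (1 + √{sin(φ+δ)sin(φ−β) / (sin(α−δ)sin(α+β))})²].
With α = 80.1°, φ = 31.3°, δ = 20.6°, β = 16.1°: K_a = 0.4665.

0.466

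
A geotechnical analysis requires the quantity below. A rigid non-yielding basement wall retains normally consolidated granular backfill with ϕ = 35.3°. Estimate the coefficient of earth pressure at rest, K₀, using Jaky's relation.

0.422

K₀ = 1 − sin φ' = 1 − sin 35.3° = 0.4221.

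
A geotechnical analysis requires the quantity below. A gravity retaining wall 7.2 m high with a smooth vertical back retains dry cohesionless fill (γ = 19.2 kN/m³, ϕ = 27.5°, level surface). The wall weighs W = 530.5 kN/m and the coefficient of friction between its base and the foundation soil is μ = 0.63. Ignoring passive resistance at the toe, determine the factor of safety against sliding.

K_a = tan²(45° − 27.5°/2) = 0.3682.
P_a = ½K_aγH² = 0.5×0.3682×19.2×7.2² = 183.3 kN/m, acting at H/3 = 2.400 m above the base.
FS_sliding = μW / P_a = 0.63×530.5 / 183.3 = 1.824.

1.82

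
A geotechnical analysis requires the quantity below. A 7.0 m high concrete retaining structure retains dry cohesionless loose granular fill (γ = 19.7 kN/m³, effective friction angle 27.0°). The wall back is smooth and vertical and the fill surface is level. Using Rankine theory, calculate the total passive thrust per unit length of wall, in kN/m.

1290 kN/m

K_p = tan²(45° + φ/2) = 2.663.
P_p = ½ K_p γ H² = 0.5 × 2.663 × 19.7 × 7.0² = 1285 kN/m.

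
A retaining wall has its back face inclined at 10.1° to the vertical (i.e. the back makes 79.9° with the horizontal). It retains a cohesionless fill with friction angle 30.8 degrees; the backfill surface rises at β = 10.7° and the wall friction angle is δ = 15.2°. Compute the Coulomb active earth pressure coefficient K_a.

0.431

K_a = sin²(α+φ) / [sin²α · sin(α−δ) · (1 + √{sin(φ+δ)sin(φ−β) / (sin(α−δ)sin(α+β))})²].
With α = 79.9°, φ = 30.8°, δ = 15.2°, β = 10.7°: K_a = 0.4306.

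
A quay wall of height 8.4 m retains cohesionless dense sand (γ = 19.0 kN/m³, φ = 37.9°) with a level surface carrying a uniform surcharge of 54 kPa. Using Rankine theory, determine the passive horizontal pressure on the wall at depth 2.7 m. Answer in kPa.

441 kPa

K_p = (1 + sin φ)/(1 − sin φ) = 4.185.
σ_v = γz + q = 19.0 × 2.7 + 54 = 105.3 kPa.
σ_h = K_p σ_v = 4.185 × 105.3 = 440.7 kPa.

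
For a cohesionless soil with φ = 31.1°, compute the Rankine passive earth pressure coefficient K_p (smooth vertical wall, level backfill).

3.14

K_p = (1 + sin φ)/(1 − sin φ) = tan²(45° + 31.1°/2) = 3.137.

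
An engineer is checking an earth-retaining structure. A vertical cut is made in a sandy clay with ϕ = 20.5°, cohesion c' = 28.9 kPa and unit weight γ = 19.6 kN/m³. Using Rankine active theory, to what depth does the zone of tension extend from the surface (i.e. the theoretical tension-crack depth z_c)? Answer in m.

4.25 m

K_a = tan²(45° − 20.5°/2) = 0.4813; √K_a = 0.6937.
The active pressure is zero where K_a γ z = 2c√K_a, so z_c = 2c/(γ√K_a) = 2×28.9/(19.6×0.6937) = 4.251 m.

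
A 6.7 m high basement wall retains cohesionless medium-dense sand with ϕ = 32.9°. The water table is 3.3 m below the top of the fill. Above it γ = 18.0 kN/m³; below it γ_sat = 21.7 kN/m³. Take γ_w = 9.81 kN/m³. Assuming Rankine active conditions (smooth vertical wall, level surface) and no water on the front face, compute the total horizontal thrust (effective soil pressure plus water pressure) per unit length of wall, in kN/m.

K_a = tan²(45° − φ/2) = 0.2960.
γ' = 21.7 − 9.81 = 11.89 kN/m³. Depth below WT = 3.4 m.
σ'_h at WT = K_a γ d_w = 17.58 kPa; at base = 17.58 + K_a γ' × 3.4 = 29.55 kPa.
P₁ (0–3.3 m) = ½×17.58×3.3 = 29.01. P₂ (3.3–6.7 m) = ½(17.58+29.55)×3.4 = 80.13.
P_w = ½ γ_w h₂² = 0.5×9.81×3.4² = 56.70. Total = 29.01+80.13+56.70 = 165.8 kN/m.

166 kN/m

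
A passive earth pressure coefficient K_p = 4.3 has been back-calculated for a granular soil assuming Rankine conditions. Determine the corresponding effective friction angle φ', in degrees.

K_p = (1+sin φ)/(1−sin φ) ⇒ sin φ = (K_p − 1)/(K_p + 1) = 0.6226.
φ = arcsin(0.6226) = 38.51°.

38.5°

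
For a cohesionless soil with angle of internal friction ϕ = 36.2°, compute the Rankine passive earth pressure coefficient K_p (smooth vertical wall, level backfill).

K_p = (1 + sin φ)/(1 − sin φ) = tan²(45° + 36.2°/2) = 3.885.

3.89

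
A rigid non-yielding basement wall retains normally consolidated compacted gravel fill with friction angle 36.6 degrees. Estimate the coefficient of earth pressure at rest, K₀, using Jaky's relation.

K₀ = 1 − sin φ' = 1 − sin 36.6° = 0.4038.

0.404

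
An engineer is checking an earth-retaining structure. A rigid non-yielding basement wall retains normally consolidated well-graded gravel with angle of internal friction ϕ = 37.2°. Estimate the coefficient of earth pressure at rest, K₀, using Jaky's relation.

K₀ = 1 − sin φ' = 1 − sin 37.2° = 0.3954.

0.395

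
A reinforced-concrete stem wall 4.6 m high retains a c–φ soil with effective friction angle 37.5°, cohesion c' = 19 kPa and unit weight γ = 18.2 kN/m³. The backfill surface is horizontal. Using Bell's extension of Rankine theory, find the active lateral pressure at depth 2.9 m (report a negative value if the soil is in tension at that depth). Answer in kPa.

-5.90 kPa

K_a = (1 − sin φ)/(1 + sin φ) = 0.2432.
σ_a = K_a γ z − 2c√K_a = 0.2432×18.2×2.9 − 2×19×0.4931 = -5.904 kPa.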